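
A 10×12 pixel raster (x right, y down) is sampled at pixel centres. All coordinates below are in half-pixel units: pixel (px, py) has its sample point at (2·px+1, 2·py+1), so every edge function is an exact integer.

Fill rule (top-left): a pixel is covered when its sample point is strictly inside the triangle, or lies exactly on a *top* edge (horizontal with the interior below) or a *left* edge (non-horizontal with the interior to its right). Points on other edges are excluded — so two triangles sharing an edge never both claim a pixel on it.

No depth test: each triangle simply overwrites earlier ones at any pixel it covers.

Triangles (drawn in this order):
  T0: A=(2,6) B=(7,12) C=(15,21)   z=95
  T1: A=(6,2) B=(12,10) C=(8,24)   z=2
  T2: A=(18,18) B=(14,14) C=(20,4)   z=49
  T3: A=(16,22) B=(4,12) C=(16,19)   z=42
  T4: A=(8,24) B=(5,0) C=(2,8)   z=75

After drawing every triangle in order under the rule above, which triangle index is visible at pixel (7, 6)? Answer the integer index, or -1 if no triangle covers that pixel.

T0:
  2·area = 3  (B↔C swapped to make it positive)
  edge (2, 6)→(15, 21): d=(13,15) right/bottom  bias=-1
  edge (15, 21)→(7, 12): d=(-8,-9) top-left  bias=+0
  edge (7, 12)→(2, 6): d=(-5,-6) top-left  bias=+0
    (7,10)@(15, 21): e=[0,0,3] → ·  [on edge]
  covered (0 px):
    · · · · · · · · · ·
    · · · · · · · · · ·
    · · · · · · · · · ·
    · · · · · · · · · ·
    · · · · · · · · · ·
    · · · · · · · · · ·
    · · · · · · · · · ·
    · · · · · · · · · ·
    · · · · · · · · · ·
    · · · · · · · · · ·
    · · · · · · · · · ·
    · · · · · · · · · ·
T1:
  2·area = 116
  edge (6, 2)→(12, 10): d=(6,8) right/bottom  bias=-1
  edge (12, 10)→(8, 24): d=(-4,14) right/bottom  bias=-1
  edge (8, 24)→(6, 2): d=(-2,-22) top-left  bias=+0
    (3,2)@(7, 5): e=[10,90,16] → █
    (4,2)@(9, 5): e=[-6,62,60] → ·
    (3,3)@(7, 7): e=[22,82,12] → █
    (4,3)@(9, 7): e=[6,54,56] → █
    (5,3)@(11, 7): e=[-10,26,100] → ·
    (3,4)@(7, 9): e=[34,74,8] → █
    (5,4)@(11, 9): e=[2,18,96] → █
    (6,4)@(13, 9): e=[-14,-10,140] → ·
    (3,5)@(7, 11): e=[46,66,4] → █
    (6,5)@(13, 11): e=[-2,-18,136] → ·
    (3,6)@(7, 13): e=[58,58,0] → █  [on edge]
    (6,6)@(13, 13): e=[10,-26,132] → ·
  covered (15 px):
    · · · · · · · · · ·
    · · · · · · · · · ·
    · · · █ · · · · · ·
    · · · █ █ · · · · ·
    · · · █ █ █ · · · ·
    · · · █ █ █ · · · ·
    · · · █ █ █ · · · ·
    · · · · █ · · · · ·
    · · · · █ · · · · ·
    · · · · █ · · · · ·
    · · · · · · · · · ·
    · · · · · · · · · ·
T2:
  2·area = 64
  edge (18, 18)→(14, 14): d=(-4,-4) top-left  bias=+0
  edge (14, 14)→(20, 4): d=(6,-10) top-left  bias=+0
  edge (20, 4)→(18, 18): d=(-2,14) right/bottom  bias=-1
    (0,0)@(1, 1): e=[0,-208,272] → ·  [on edge]
    (1,1)@(3, 3): e=[0,-176,240] → ·  [on edge]
    (2,2)@(5, 5): e=[0,-144,208] → ·  [on edge]
    (3,3)@(7, 7): e=[0,-112,176] → ·  [on edge]
    (9,3)@(19, 7): e=[48,8,8] → █
    (4,4)@(9, 9): e=[0,-80,144] → ·  [on edge]
    (8,4)@(17, 9): e=[32,0,32] → █  [on edge]
    (5,5)@(11, 11): e=[0,-48,112] → ·  [on edge]
    (8,5)@(17, 11): e=[24,12,28] → █
    (9,5)@(19, 11): e=[32,32,0] → ·  [on edge]
    (6,6)@(13, 13): e=[0,-16,80] → ·  [on edge]
    (7,6)@(15, 13): e=[8,4,52] → █
    (7,7)@(15, 15): e=[0,16,48] → █  [on edge]
    (8,8)@(17, 17): e=[0,48,16] → █  [on edge]
    (5,9)@(11, 19): e=[-32,0,96] → ·  [on edge]
    (9,9)@(19, 19): e=[0,80,-16] → ·  [on edge]
  covered (9 px):
    · · · · · · · · · ·
    · · · · · · · · · ·
    · · · · · · · · · ·
    · · · · · · · · · █
    · · · · · · · · █ █
    · · · · · · · · █ ·
    · · · · · · · █ █ ·
    · · · · · · · █ █ ·
    · · · · · · · · █ ·
    · · · · · · · · · ·
    · · · · · · · · · ·
    · · · · · · · · · ·
T3:
  2·area = 36
  edge (16, 22)→(4, 12): d=(-12,-10) top-left  bias=+0
  edge (4, 12)→(16, 19): d=(12,7) right/bottom  bias=-1
  edge (16, 19)→(16, 22): d=(0,3) right/bottom  bias=-1
    (4,7)@(9, 15): e=[14,1,21] → █
    (5,7)@(11, 15): e=[34,-13,15] → ·
    (4,8)@(9, 17): e=[-10,25,21] → ·
    (5,8)@(11, 17): e=[10,11,15] → █
    (6,8)@(13, 17): e=[30,-3,9] → ·
    (5,9)@(11, 19): e=[-14,35,15] → ·
    (6,9)@(13, 19): e=[6,21,9] → █
    (7,9)@(15, 19): e=[26,7,3] → █
    (8,9)@(17, 19): e=[46,-7,-3] → ·
    (6,10)@(13, 21): e=[-18,45,9] → ·
    (7,10)@(15, 21): e=[2,31,3] → █
    (8,10)@(17, 21): e=[22,17,-3] → ·
  covered (5 px):
    · · · · · · · · · ·
    · · · · · · · · · ·
    · · · · · · · · · ·
    · · · · · · · · · ·
    · · · · · · · · · ·
    · · · · · · · · · ·
    · · · · · · · · · ·
    · · · · █ · · · · ·
    · · · · · █ · · · ·
    · · · · · · █ █ · ·
    · · · · · · · █ · ·
    · · · · · · · · · ·
T4:
  2·area = 96  (B↔C swapped to make it positive)
  edge (8, 24)→(2, 8): d=(-6,-16) top-left  bias=+0
  edge (2, 8)→(5, 0): d=(3,-8) top-left  bias=+0
  edge (5, 0)→(8, 24): d=(3,24) right/bottom  bias=-1
    (2,0)@(5, 1): e=[90,3,3] → █
    (3,0)@(7, 1): e=[122,19,-45] → ·
    (2,1)@(5, 3): e=[78,9,9] → █
    (3,1)@(7, 3): e=[110,25,-39] → ·
    (2,2)@(5, 5): e=[66,15,15] → █
    (3,2)@(7, 5): e=[98,31,-33] → ·
    (1,3)@(3, 7): e=[22,5,69] → █
    (3,3)@(7, 7): e=[86,37,-27] → ·
    (1,4)@(3, 9): e=[10,11,75] → █
    (3,4)@(7, 9): e=[74,43,-21] → ·
    (1,5)@(3, 11): e=[-2,17,81] → ·
    (2,5)@(5, 11): e=[30,33,33] → █
  covered (13 px):
    · · █ · · · · · · ·
    · · █ · · · · · · ·
    · · █ · · · · · · ·
    · █ █ · · · · · · ·
    · █ █ · · · · · · ·
    · · █ · · · · · · ·
    · · █ · · · · · · ·
    · · █ · · · · · · ·
    · · · █ · · · · · ·
    · · · █ · · · · · ·
    · · · █ · · · · · ·
    · · · · · · · · · ·

Z-buffer (winner per pixel, '.' = empty):
  . . 4 . . . . . . .
  . . 4 . . . . . . .
  . . 4 1 . . . . . .
  . 4 4 1 1 . . . . 2
  . 4 4 1 1 1 . . 2 2
  . . 4 1 1 1 . . 2 .
  . . 4 1 1 1 . 2 2 .
  . . 4 . 3 . . 2 2 .
  . . . 4 1 3 . . 2 .
  . . . 4 1 . 3 3 . .
  . . . 4 . . . 3 . .
  . . . . . . . . . .

Result: 2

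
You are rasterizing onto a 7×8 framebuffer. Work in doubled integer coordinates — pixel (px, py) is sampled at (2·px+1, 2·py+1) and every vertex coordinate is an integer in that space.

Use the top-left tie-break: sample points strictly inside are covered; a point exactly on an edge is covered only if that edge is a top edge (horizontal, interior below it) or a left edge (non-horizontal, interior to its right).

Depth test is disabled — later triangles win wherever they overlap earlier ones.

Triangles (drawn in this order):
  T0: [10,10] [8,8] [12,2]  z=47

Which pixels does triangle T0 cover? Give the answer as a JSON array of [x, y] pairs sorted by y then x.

T0:
  2·area = 20
  edge (10, 10)→(8, 8): d=(-2,-2) top-left  bias=+0
  edge (8, 8)→(12, 2): d=(4,-6) top-left  bias=+0
  edge (12, 2)→(10, 10): d=(-2,8) right/bottom  bias=-1
    (0,0)@(1, 1): e=[0,-70,90] → ·  [on edge]
    (1,1)@(3, 3): e=[0,-50,70] → ·  [on edge]
    (2,2)@(5, 5): e=[0,-30,50] → ·  [on edge]
    (5,2)@(11, 5): e=[12,6,2] → █
    (6,2)@(13, 5): e=[16,18,-14] → ·
    (3,3)@(7, 7): e=[0,-10,30] → ·  [on edge]
    (4,3)@(9, 7): e=[4,2,14] → █
    (5,3)@(11, 7): e=[8,14,-2] → ·
    (4,4)@(9, 9): e=[0,10,10] → █  [on edge]
    (5,4)@(11, 9): e=[4,22,-6] → ·
    (4,5)@(9, 11): e=[-4,18,6] → ·
    (5,5)@(11, 11): e=[0,30,-10] → ·  [on edge]
    (6,6)@(13, 13): e=[0,50,-30] → ·  [on edge]
  covered (3 px):
    · · · · · · ·
    · · · · · · ·
    · · · · · █ ·
    · · · · █ · ·
    · · · · █ · ·
    · · · · · · ·
    · · · · · · ·
    · · · · · · ·

Result: [[5,2],[4,3],[4,4]]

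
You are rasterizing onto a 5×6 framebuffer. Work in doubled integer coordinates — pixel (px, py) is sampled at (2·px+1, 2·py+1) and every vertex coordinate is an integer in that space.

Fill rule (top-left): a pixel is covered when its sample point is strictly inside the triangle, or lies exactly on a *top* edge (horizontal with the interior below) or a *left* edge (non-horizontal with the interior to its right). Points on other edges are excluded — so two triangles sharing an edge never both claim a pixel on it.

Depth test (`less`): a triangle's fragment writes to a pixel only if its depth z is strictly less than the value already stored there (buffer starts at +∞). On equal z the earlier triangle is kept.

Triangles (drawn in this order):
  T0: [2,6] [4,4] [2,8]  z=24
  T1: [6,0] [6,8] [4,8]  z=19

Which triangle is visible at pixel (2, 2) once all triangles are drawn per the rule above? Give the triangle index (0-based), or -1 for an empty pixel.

T0:
  2·area = 4
  edge (2, 6)→(4, 4): d=(2,-2) top-left  bias=+0
  edge (4, 4)→(2, 8): d=(-2,4) right/bottom  bias=-1
  edge (2, 8)→(2, 6): d=(0,-2) top-left  bias=+0
    (3,0)@(7, 1): e=[0,-6,10] → ·  [on edge]
    (2,1)@(5, 3): e=[0,-2,6] → ·  [on edge]
    (1,2)@(3, 5): e=[0,2,2] → █  [on edge]
    (2,2)@(5, 5): e=[4,-6,6] → ·
    (0,3)@(1, 7): e=[0,6,-2] → ·  [on edge]
    (1,3)@(3, 7): e=[4,-2,2] → ·
  covered (1 px):
    · · · · ·
    · · · · ·
    · █ · · ·
    · · · · ·
    · · · · ·
    · · · · ·
T1:
  2·area = 16
  edge (6, 0)→(6, 8): d=(0,8) right/bottom  bias=-1
  edge (6, 8)→(4, 8): d=(-2,0) right/bottom  bias=-1
  edge (4, 8)→(6, 0): d=(2,-8) top-left  bias=+0
    (2,2)@(5, 5): e=[8,6,2] → █
    (3,2)@(7, 5): e=[-8,6,18] → ·
    (2,3)@(5, 7): e=[8,2,6] → █
    (3,3)@(7, 7): e=[-8,2,22] → ·
    (2,4)@(5, 9): e=[8,-2,10] → ·
  covered (2 px):
    · · · · ·
    · · · · ·
    · · █ · ·
    · · █ · ·
    · · · · ·
    · · · · ·

Z-buffer (winner per pixel, '.' = empty):
  . . . . .
  . . . . .
  . 0 1 . .
  . . 1 . .
  . . . . .
  . . . . .

Result: 1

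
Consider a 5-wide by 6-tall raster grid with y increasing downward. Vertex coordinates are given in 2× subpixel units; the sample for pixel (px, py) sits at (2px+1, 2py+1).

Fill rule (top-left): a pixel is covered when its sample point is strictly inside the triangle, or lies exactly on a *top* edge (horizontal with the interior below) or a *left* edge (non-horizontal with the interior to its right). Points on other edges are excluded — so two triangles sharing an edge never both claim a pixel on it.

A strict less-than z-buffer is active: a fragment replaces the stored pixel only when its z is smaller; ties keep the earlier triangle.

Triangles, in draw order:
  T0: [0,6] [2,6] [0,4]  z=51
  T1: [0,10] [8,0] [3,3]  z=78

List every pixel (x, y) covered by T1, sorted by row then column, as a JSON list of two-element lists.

T0:
  2·area = 4  (B↔C swapped to make it positive)
  edge (0, 6)→(0, 4): d=(0,-2) top-left  bias=+0
  edge (0, 4)→(2, 6): d=(2,2) right/bottom  bias=-1
  edge (2, 6)→(0, 6): d=(-2,0) right/bottom  bias=-1
    (0,2)@(1, 5): e=[2,0,2] → ·  [on edge]
    (1,3)@(3, 7): e=[6,0,-2] → ·  [on edge]
    (2,4)@(5, 9): e=[10,0,-6] → ·  [on edge]
    (3,5)@(7, 11): e=[14,0,-10] → ·  [on edge]
  covered (0 px):
    · · · · ·
    · · · · ·
    · · · · ·
    · · · · ·
    · · · · ·
    · · · · ·
T1:
  2·area = 26  (B↔C swapped to make it positive)
  edge (0, 10)→(3, 3): d=(3,-7) top-left  bias=+0
  edge (3, 3)→(8, 0): d=(5,-3) top-left  bias=+0
  edge (8, 0)→(0, 10): d=(-8,10) right/bottom  bias=-1
    (3,0)@(7, 1): e=[22,2,2] → #
    (4,0)@(9, 1): e=[36,8,-18] → ·
    (1,1)@(3, 3): e=[0,0,26] → #  [on edge]
    (2,1)@(5, 3): e=[14,6,6] → #
    (3,1)@(7, 3): e=[28,12,-14] → ·
    (1,2)@(3, 5): e=[6,10,10] → #
    (2,2)@(5, 5): e=[20,16,-10] → ·
    (1,3)@(3, 7): e=[12,20,-6] → ·
  covered (4 px):
    · · · # ·
    · # # · ·
    · # · · ·
    · · · · ·
    · · · · ·
    · · · · ·

Answer: [[3,0],[1,1],[2,1],[1,2]]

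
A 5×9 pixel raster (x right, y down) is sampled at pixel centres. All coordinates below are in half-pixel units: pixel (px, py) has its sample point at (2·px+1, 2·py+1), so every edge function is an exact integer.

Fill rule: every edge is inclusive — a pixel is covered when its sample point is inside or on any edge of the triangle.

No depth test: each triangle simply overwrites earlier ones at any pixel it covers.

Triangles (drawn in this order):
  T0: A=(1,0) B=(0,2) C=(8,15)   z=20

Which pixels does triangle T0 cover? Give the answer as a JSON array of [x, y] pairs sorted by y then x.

T0:
  2·area = 29  (B↔C swapped to make it positive)
  edge (1, 0)→(8, 15): d=(7,15) inclusive
  edge (8, 15)→(0, 2): d=(-8,-13) inclusive
  edge (0, 2)→(1, 0): d=(1,-2) inclusive
    (0,0)@(1, 1): e=[7,21,1] → X
    (1,0)@(3, 1): e=[-23,47,5] → .
    (0,1)@(1, 3): e=[21,5,3] → X
    (1,1)@(3, 3): e=[-9,31,7] → .
    (0,2)@(1, 5): e=[35,-11,5] → .
    (1,2)@(3, 5): e=[5,15,9] → X
    (2,2)@(5, 5): e=[-25,41,13] → .
    (1,3)@(3, 7): e=[19,-1,11] → .
    (2,4)@(5, 9): e=[3,9,17] → X
    (3,4)@(7, 9): e=[-27,35,21] → .
    (2,5)@(5, 11): e=[17,-7,19] → .
    (3,6)@(7, 13): e=[1,3,25] → X
  covered (5 px):
    X . . . .
    X . . . .
    . X . . .
    . . . . .
    . . X . .
    . . . . .
    . . . X .
    . . . . .
    . . . . .

Result: [[0,0],[0,1],[1,2],[2,4],[3,6]]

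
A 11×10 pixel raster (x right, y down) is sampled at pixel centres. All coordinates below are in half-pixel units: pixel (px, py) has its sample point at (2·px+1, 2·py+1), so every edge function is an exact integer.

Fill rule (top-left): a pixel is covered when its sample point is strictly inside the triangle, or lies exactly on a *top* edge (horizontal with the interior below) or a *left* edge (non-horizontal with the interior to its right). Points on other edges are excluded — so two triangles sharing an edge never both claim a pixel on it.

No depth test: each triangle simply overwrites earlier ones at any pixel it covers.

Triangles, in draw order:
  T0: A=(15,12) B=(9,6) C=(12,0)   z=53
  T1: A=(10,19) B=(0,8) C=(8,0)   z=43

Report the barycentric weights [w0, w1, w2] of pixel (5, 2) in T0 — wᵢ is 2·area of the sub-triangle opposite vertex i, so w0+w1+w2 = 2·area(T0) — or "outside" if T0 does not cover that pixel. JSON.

T0:
  2·area = 54
  edge (15, 12)→(9, 6): d=(-6,-6) top-left  bias=+0
  edge (9, 6)→(12, 0): d=(3,-6) top-left  bias=+0
  edge (12, 0)→(15, 12): d=(3,12) right/bottom  bias=-1
    (5,1)@(11, 3): e=[30,3,21] → █
    (6,1)@(13, 3): e=[42,15,-3] → ·
    (5,2)@(11, 5): e=[18,9,27] → █
    (6,2)@(13, 5): e=[30,21,3] → █
    (7,2)@(15, 5): e=[42,33,-21] → ·
    (5,3)@(11, 7): e=[6,15,33] → █
    (7,3)@(15, 7): e=[30,39,-15] → ·
    (5,4)@(11, 9): e=[-6,21,39] → ·
    (6,4)@(13, 9): e=[6,33,15] → █
    (7,4)@(15, 9): e=[18,45,-9] → ·
    (6,5)@(13, 11): e=[-6,39,21] → ·
  covered (6 px):
    · · · · · · · · · · ·
    · · · · · █ · · · · ·
    · · · · · █ █ · · · ·
    · · · · · █ █ · · · ·
    · · · · · · █ · · · ·
    · · · · · · · · · · ·
    · · · · · · · · · · ·
    · · · · · · · · · · ·
    · · · · · · · · · · ·
    · · · · · · · · · · ·
T1:
  2·area = 168
  edge (10, 19)→(0, 8): d=(-10,-11) top-left  bias=+0
  edge (0, 8)→(8, 0): d=(8,-8) top-left  bias=+0
  edge (8, 0)→(10, 19): d=(2,19) right/bottom  bias=-1
    (3,0)@(7, 1): e=[147,0,21] → █  [on edge]
    (4,0)@(9, 1): e=[169,16,-17] → ·
    (2,1)@(5, 3): e=[105,0,63] → █  [on edge]
    (4,1)@(9, 3): e=[149,32,-13] → ·
    (1,2)@(3, 5): e=[63,0,105] → █  [on edge]
    (4,2)@(9, 5): e=[129,48,-9] → ·
    (0,3)@(1, 7): e=[21,0,147] → █  [on edge]
    (4,3)@(9, 7): e=[109,64,-5] → ·
    (0,4)@(1, 9): e=[1,16,151] → █
    (4,4)@(9, 9): e=[89,80,-1] → ·
    (0,5)@(1, 11): e=[-19,32,155] → ·
    (1,5)@(3, 11): e=[3,48,117] → █
  covered (24 px):
    · · · █ · · · · · · ·
    · · █ █ · · · · · · ·
    · █ █ █ · · · · · · ·
    █ █ █ █ · · · · · · ·
    █ █ █ █ · · · · · · ·
    · █ █ █ █ · · · · · ·
    · · █ █ █ · · · · · ·
    · · · █ █ · · · · · ·
    · · · · █ · · · · · ·
    · · · · · · · · · · ·

Final: [9,27,18]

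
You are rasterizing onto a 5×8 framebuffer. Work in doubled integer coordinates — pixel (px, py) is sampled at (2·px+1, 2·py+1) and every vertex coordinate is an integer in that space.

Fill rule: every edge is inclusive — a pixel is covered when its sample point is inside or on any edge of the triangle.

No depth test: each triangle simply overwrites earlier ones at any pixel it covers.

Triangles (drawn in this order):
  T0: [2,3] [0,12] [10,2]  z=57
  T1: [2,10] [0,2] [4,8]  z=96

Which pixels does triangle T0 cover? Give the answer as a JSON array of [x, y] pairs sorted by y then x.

T0:
  2·area = 70  (B↔C swapped to make it positive)
  edge (2, 3)→(10, 2): d=(8,-1) inclusive
  edge (10, 2)→(0, 12): d=(-10,10) inclusive
  edge (0, 12)→(2, 3): d=(2,-9) inclusive
    (1,1)@(3, 3): e=[1,60,9] → X
    (2,1)@(5, 3): e=[3,40,27] → X
    (3,1)@(7, 3): e=[5,20,45] → X
    (4,1)@(9, 3): e=[7,0,63] → X  [on edge]
    (1,2)@(3, 5): e=[17,40,13] → X
    (3,2)@(7, 5): e=[21,0,49] → X  [on edge]
    (4,2)@(9, 5): e=[23,-20,67] → .
    (1,3)@(3, 7): e=[33,20,17] → X
    (2,3)@(5, 7): e=[35,0,35] → X  [on edge]
    (3,3)@(7, 7): e=[37,-20,53] → .
    (0,4)@(1, 9): e=[47,20,3] → X
    (1,4)@(3, 9): e=[49,0,21] → X  [on edge]
    (0,5)@(1, 11): e=[63,0,7] → X  [on edge]
  covered (12 px):
    . . . . .
    . X X X X
    . X X X .
    . X X . .
    X X . . .
    X . . . .
    . . . . .
    . . . . .
T1:
  2·area = 20
  edge (2, 10)→(0, 2): d=(-2,-8) inclusive
  edge (0, 2)→(4, 8): d=(4,6) inclusive
  edge (4, 8)→(2, 10): d=(-2,2) inclusive
    (4,1)@(9, 3): e=[70,-50,0] → .  [on edge]
    (0,2)@(1, 5): e=[2,6,12] → X
    (1,2)@(3, 5): e=[18,-6,8] → .
    (3,2)@(7, 5): e=[50,-30,0] → .  [on edge]
    (0,3)@(1, 7): e=[-2,14,8] → .
    (1,3)@(3, 7): e=[14,2,4] → X
    (2,3)@(5, 7): e=[30,-10,0] → .  [on edge]
    (1,4)@(3, 9): e=[10,10,0] → X  [on edge]
    (2,4)@(5, 9): e=[26,-2,-4] → .
    (0,5)@(1, 11): e=[-10,30,0] → .  [on edge]
    (1,5)@(3, 11): e=[6,18,-4] → .
  covered (3 px):
    . . . . .
    . . . . .
    X . . . .
    . X . . .
    . X . . .
    . . . . .
    . . . . .
    . . . . .

Answer: [[1,1],[2,1],[3,1],[4,1],[1,2],[2,2],[3,2],[1,3],[2,3],[0,4],[1,4],[0,5]]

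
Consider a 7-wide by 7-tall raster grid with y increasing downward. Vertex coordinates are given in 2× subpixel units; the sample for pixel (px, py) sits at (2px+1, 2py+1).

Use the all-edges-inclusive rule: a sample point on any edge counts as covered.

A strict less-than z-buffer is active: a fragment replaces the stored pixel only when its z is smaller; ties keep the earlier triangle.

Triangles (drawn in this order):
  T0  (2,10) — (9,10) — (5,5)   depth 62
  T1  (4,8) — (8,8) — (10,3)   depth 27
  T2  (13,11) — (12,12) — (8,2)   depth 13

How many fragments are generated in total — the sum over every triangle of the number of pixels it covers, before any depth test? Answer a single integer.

T0:
  2·area = 35  (B↔C swapped to make it positive)
  edge (2, 10)→(5, 5): d=(3,-5) inclusive
  edge (5, 5)→(9, 10): d=(4,5) inclusive
  edge (9, 10)→(2, 10): d=(-7,0) inclusive
    (2,2)@(5, 5): e=[0,0,35] → #  [on edge]
    (3,2)@(7, 5): e=[10,-10,35] → ·
    (2,3)@(5, 7): e=[6,8,21] → #
    (3,3)@(7, 7): e=[16,-2,21] → ·
    (1,4)@(3, 9): e=[2,26,7] → #
    (3,4)@(7, 9): e=[22,6,7] → #
    (4,4)@(9, 9): e=[32,-4,7] → ·
    (1,5)@(3, 11): e=[8,34,-7] → ·
    (2,5)@(5, 11): e=[18,24,-7] → ·
    (3,5)@(7, 11): e=[28,14,-7] → ·
  covered (5 px):
    · · · · · · ·
    · · · · · · ·
    · · # · · · ·
    · · # · · · ·
    · # # # · · ·
    · · · · · · ·
    · · · · · · ·
T1:
  2·area = 20  (B↔C swapped to make it positive)
  edge (4, 8)→(10, 3): d=(6,-5) inclusive
  edge (10, 3)→(8, 8): d=(-2,5) inclusive
  edge (8, 8)→(4, 8): d=(-4,0) inclusive
    (4,2)@(9, 5): e=[7,1,12] → #
    (5,2)@(11, 5): e=[17,-9,12] → ·
    (3,3)@(7, 7): e=[9,7,4] → #
    (4,3)@(9, 7): e=[19,-3,4] → ·
    (3,4)@(7, 9): e=[21,3,-4] → ·
  covered (2 px):
    · · · · · · ·
    · · · · · · ·
    · · · · # · ·
    · · · # · · ·
    · · · · · · ·
    · · · · · · ·
    · · · · · · ·
T2:
  2·area = 14
  edge (13, 11)→(12, 12): d=(-1,1) inclusive
  edge (12, 12)→(8, 2): d=(-4,-10) inclusive
  edge (8, 2)→(13, 11): d=(5,9) inclusive
    (5,4)@(11, 9): e=[4,2,8] → #
    (6,4)@(13, 9): e=[2,22,-10] → ·
    (5,5)@(11, 11): e=[2,-6,18] → ·
    (6,5)@(13, 11): e=[0,14,0] → #  [on edge]
    (5,6)@(11, 13): e=[0,-14,28] → ·  [on edge]
    (6,6)@(13, 13): e=[-2,6,10] → ·
  covered (2 px):
    · · · · · · ·
    · · · · · · ·
    · · · · · · ·
    · · · · · · ·
    · · · · · # ·
    · · · · · · #
    · · · · · · ·

Result: 9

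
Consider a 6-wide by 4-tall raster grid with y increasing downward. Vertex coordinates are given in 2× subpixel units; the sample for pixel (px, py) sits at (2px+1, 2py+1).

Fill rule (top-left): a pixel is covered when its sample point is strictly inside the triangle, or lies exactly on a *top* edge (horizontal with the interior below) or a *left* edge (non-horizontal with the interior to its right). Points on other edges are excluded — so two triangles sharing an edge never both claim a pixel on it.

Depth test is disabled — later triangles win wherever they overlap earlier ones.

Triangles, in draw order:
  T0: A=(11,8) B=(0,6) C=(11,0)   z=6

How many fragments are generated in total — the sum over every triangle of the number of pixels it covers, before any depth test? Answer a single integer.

T0:
  2·area = 88
  edge (11, 8)→(0, 6): d=(-11,-2) top-left  bias=+0
  edge (0, 6)→(11, 0): d=(11,-6) top-left  bias=+0
  edge (11, 0)→(11, 8): d=(0,8) right/bottom  bias=-1
    (5,0)@(11, 1): e=[77,11,0] → .  [on edge]
    (3,1)@(7, 3): e=[47,9,32] → X
    (4,1)@(9, 3): e=[51,21,16] → X
    (5,1)@(11, 3): e=[55,33,0] → .  [on edge]
    (1,2)@(3, 5): e=[17,7,64] → X
    (2,2)@(5, 5): e=[21,19,48] → X
    (5,2)@(11, 5): e=[33,55,0] → .  [on edge]
    (1,3)@(3, 7): e=[-5,29,64] → .
    (2,3)@(5, 7): e=[-1,41,48] → .
    (3,3)@(7, 7): e=[3,53,32] → X
    (5,3)@(11, 7): e=[11,77,0] → .  [on edge]
  covered (8 px):
    . . . . . .
    . . . X X .
    . X X X X .
    . . . X X .

Result: 8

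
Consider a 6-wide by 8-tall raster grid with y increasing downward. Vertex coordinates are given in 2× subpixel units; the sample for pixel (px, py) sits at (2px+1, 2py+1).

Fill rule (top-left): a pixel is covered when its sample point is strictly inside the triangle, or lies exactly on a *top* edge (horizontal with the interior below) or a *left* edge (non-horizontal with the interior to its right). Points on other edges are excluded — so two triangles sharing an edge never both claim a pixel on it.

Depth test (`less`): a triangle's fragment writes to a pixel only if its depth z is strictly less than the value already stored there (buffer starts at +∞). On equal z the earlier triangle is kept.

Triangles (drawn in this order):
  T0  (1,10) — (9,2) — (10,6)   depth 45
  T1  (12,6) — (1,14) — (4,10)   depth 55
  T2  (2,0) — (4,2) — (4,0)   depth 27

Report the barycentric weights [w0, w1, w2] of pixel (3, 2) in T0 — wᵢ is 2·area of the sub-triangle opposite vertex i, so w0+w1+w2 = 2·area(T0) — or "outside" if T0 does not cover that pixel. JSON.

T0:
  2·area = 40
  edge (1, 10)→(9, 2): d=(8,-8) top-left  bias=+0
  edge (9, 2)→(10, 6): d=(1,4) right/bottom  bias=-1
  edge (10, 6)→(1, 10): d=(-9,4) right/bottom  bias=-1
    (4,1)@(9, 3): e=[8,1,31] → #
    (5,1)@(11, 3): e=[24,-7,23] → ·
    (3,2)@(7, 5): e=[8,11,21] → #
    (5,2)@(11, 5): e=[40,-5,5] → ·
    (2,3)@(5, 7): e=[8,21,11] → #
    (4,3)@(9, 7): e=[40,5,-5] → ·
    (1,4)@(3, 9): e=[8,31,1] → #
    (2,4)@(5, 9): e=[24,23,-7] → ·
    (3,4)@(7, 9): e=[40,15,-15] → ·
    (1,5)@(3, 11): e=[24,33,-17] → ·
  covered (6 px):
    · · · · · ·
    · · · · # ·
    · · · # # ·
    · · # # · ·
    · # · · · ·
    · · · · · ·
    · · · · · ·
    · · · · · ·
T1:
  2·area = 20
  edge (12, 6)→(1, 14): d=(-11,8) right/bottom  bias=-1
  edge (1, 14)→(4, 10): d=(3,-4) top-left  bias=+0
  edge (4, 10)→(12, 6): d=(8,-4) top-left  bias=+0
    (3,4)@(7, 9): e=[7,9,4] → #
    (4,4)@(9, 9): e=[-9,17,12] → ·
    (2,5)@(5, 11): e=[1,7,12] → #
    (3,5)@(7, 11): e=[-15,15,20] → ·
    (2,6)@(5, 13): e=[-21,13,28] → ·
  covered (2 px):
    · · · · · ·
    · · · · · ·
    · · · · · ·
    · · · · · ·
    · · · # · ·
    · · # · · ·
    · · · · · ·
    · · · · · ·
T2:
  2·area = 4  (B↔C swapped to make it positive)
  edge (2, 0)→(4, 0): d=(2,0) top-left  bias=+0
  edge (4, 0)→(4, 2): d=(0,2) right/bottom  bias=-1
  edge (4, 2)→(2, 0): d=(-2,-2) top-left  bias=+0
    (1,0)@(3, 1): e=[2,2,0] → #  [on edge]
    (2,0)@(5, 1): e=[2,-2,4] → ·
    (1,1)@(3, 3): e=[6,2,-4] → ·
    (2,1)@(5, 3): e=[6,-2,0] → ·  [on edge]
    (3,2)@(7, 5): e=[10,-6,0] → ·  [on edge]
    (4,3)@(9, 7): e=[14,-10,0] → ·  [on edge]
    (5,4)@(11, 9): e=[18,-14,0] → ·  [on edge]
  covered (1 px):
    · # · · · ·
    · · · · · ·
    · · · · · ·
    · · · · · ·
    · · · · · ·
    · · · · · ·
    · · · · · ·
    · · · · · ·

Final: [11,21,8]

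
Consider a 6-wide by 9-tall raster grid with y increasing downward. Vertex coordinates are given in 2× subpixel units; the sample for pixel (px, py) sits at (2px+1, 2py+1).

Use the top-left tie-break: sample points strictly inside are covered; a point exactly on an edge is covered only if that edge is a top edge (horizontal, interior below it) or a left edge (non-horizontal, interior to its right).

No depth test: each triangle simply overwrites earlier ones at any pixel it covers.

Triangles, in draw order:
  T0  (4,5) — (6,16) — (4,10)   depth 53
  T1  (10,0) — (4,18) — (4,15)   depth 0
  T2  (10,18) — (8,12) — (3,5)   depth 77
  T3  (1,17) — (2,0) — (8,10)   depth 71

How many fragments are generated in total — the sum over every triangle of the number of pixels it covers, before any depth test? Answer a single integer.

T0:
  2·area = 10
  edge (4, 5)→(6, 16): d=(2,11) right/bottom  bias=-1
  edge (6, 16)→(4, 10): d=(-2,-6) top-left  bias=+0
  edge (4, 10)→(4, 5): d=(0,-5) top-left  bias=+0
    (0,0)@(1, 1): e=[25,0,-15] → ·  [on edge]
    (1,3)@(3, 7): e=[15,0,-5] → ·  [on edge]
    (2,5)@(5, 11): e=[1,4,5] → █
    (3,5)@(7, 11): e=[-21,16,15] → ·
    (2,6)@(5, 13): e=[5,0,5] → █  [on edge]
    (3,6)@(7, 13): e=[-17,12,15] → ·
    (2,7)@(5, 15): e=[9,-4,5] → ·
  covered (2 px):
    · · · · · ·
    · · · · · ·
    · · · · · ·
    · · · · · ·
    · · · · · ·
    · · █ · · ·
    · · █ · · ·
    · · · · · ·
    · · · · · ·
T1:
  2·area = 18
  edge (10, 0)→(4, 18): d=(-6,18) right/bottom  bias=-1
  edge (4, 18)→(4, 15): d=(0,-3) top-left  bias=+0
  edge (4, 15)→(10, 0): d=(6,-15) top-left  bias=+0
    (4,1)@(9, 3): e=[0,15,3] → ·  [on edge]
    (3,4)@(7, 9): e=[0,9,9] → ·  [on edge]
    (2,6)@(5, 13): e=[12,3,3] → █
    (3,6)@(7, 13): e=[-24,9,33] → ·
    (2,7)@(5, 15): e=[0,3,15] → ·  [on edge]
  covered (1 px):
    · · · · · ·
    · · · · · ·
    · · · · · ·
    · · · · · ·
    · · · · · ·
    · · · · · ·
    · · █ · · ·
    · · · · · ·
    · · · · · ·
T2:
  2·area = 16  (B↔C swapped to make it positive)
  edge (10, 18)→(3, 5): d=(-7,-13) top-left  bias=+0
  edge (3, 5)→(8, 12): d=(5,7) right/bottom  bias=-1
  edge (8, 12)→(10, 18): d=(2,6) right/bottom  bias=-1
    (2,1)@(5, 3): e=[40,-24,0] → ·  [on edge]
    (1,2)@(3, 5): e=[0,0,16] → ·  [on edge]
    (3,4)@(7, 9): e=[24,-8,0] → ·  [on edge]
    (3,5)@(7, 11): e=[10,2,4] → █
    (4,5)@(9, 11): e=[36,-12,-8] → ·
    (3,6)@(7, 13): e=[-4,12,8] → ·
    (4,7)@(9, 15): e=[8,8,0] → ·  [on edge]
  covered (1 px):
    · · · · · ·
    · · · · · ·
    · · · · · ·
    · · · · · ·
    · · · · · ·
    · · · █ · ·
    · · · · · ·
    · · · · · ·
    · · · · · ·
T3:
  2·area = 112
  edge (1, 17)→(2, 0): d=(1,-17) top-left  bias=+0
  edge (2, 0)→(8, 10): d=(6,10) right/bottom  bias=-1
  edge (8, 10)→(1, 17): d=(-7,7) right/bottom  bias=-1
    (1,1)@(3, 3): e=[20,8,84] → █
    (2,1)@(5, 3): e=[54,-12,70] → ·
    (1,2)@(3, 5): e=[22,20,70] → █
    (2,2)@(5, 5): e=[56,0,56] → ·  [on edge]
    (1,3)@(3, 7): e=[24,32,56] → █
    (2,3)@(5, 7): e=[58,12,42] → █
    (3,3)@(7, 7): e=[92,-8,28] → ·
    (5,3)@(11, 7): e=[160,-48,0] → ·  [on edge]
    (1,4)@(3, 9): e=[26,44,42] → █
    (3,4)@(7, 9): e=[94,4,14] → █
    (4,4)@(9, 9): e=[128,-16,0] → ·  [on edge]
    (1,5)@(3, 11): e=[28,56,28] → █
    (3,5)@(7, 11): e=[96,16,0] → ·  [on edge]
    (2,6)@(5, 13): e=[64,48,0] → ·  [on edge]
    (1,7)@(3, 15): e=[32,80,0] → ·  [on edge]
    (5,7)@(11, 15): e=[168,0,-56] → ·  [on edge]
    (0,8)@(1, 17): e=[0,112,0] → ·  [on edge]
  covered (10 px):
    · · · · · ·
    · █ · · · ·
    · █ · · · ·
    · █ █ · · ·
    · █ █ █ · ·
    · █ █ · · ·
    · █ · · · ·
    · · · · · ·
    · · · · · ·

Answer: 14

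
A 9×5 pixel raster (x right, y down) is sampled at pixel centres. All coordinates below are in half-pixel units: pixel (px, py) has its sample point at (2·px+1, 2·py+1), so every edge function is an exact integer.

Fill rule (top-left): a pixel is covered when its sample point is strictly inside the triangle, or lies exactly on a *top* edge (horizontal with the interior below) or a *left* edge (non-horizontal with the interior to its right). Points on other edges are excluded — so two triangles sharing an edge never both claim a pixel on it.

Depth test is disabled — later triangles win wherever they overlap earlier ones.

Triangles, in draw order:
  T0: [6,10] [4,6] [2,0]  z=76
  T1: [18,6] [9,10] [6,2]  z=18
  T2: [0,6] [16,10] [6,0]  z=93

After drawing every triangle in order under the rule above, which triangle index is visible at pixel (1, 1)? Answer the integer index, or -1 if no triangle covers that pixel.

T0:
  2·area = 4
  edge (6, 10)→(4, 6): d=(-2,-4) top-left  bias=+0
  edge (4, 6)→(2, 0): d=(-2,-6) top-left  bias=+0
  edge (2, 0)→(6, 10): d=(4,10) right/bottom  bias=-1
    (1,1)@(3, 3): e=[2,0,2] → #  [on edge]
    (2,1)@(5, 3): e=[10,12,-18] → ·
    (1,2)@(3, 5): e=[-2,-4,10] → ·
    (2,4)@(5, 9): e=[-2,0,6] → ·  [on edge]
  covered (1 px):
    · · · · · · · · ·
    · # · · · · · · ·
    · · · · · · · · ·
    · · · · · · · · ·
    · · · · · · · · ·
T1:
  2·area = 84
  edge (18, 6)→(9, 10): d=(-9,4) right/bottom  bias=-1
  edge (9, 10)→(6, 2): d=(-3,-8) top-left  bias=+0
  edge (6, 2)→(18, 6): d=(12,4) right/bottom  bias=-1
    (1,0)@(3, 1): e=[105,-21,0] → ·  [on edge]
    (3,1)@(7, 3): e=[71,5,8] → #
    (4,1)@(9, 3): e=[63,21,0] → ·  [on edge]
    (3,2)@(7, 5): e=[53,-1,32] → ·
    (4,2)@(9, 5): e=[45,15,24] → #
    (5,2)@(11, 5): e=[37,31,16] → #
    (6,2)@(13, 5): e=[29,47,8] → #
    (7,2)@(15, 5): e=[21,63,0] → ·  [on edge]
    (4,3)@(9, 7): e=[27,9,48] → #
    (7,3)@(15, 7): e=[3,57,24] → #
    (8,3)@(17, 7): e=[-5,73,16] → ·
    (4,4)@(9, 9): e=[9,3,72] → #
  covered (10 px):
    · · · · · · · · ·
    · · · # · · · · ·
    · · · · # # # · ·
    · · · · # # # # ·
    · · · · # # · · ·
T2:
  2·area = 120  (B↔C swapped to make it positive)
  edge (0, 6)→(6, 0): d=(6,-6) top-left  bias=+0
  edge (6, 0)→(16, 10): d=(10,10) right/bottom  bias=-1
  edge (16, 10)→(0, 6): d=(-16,-4) top-left  bias=+0
    (2,0)@(5, 1): e=[0,20,100] → #  [on edge]
    (3,0)@(7, 1): e=[12,0,108] → ·  [on edge]
    (1,1)@(3, 3): e=[0,60,60] → #  [on edge]
    (3,1)@(7, 3): e=[24,20,76] → #
    (4,1)@(9, 3): e=[36,0,84] → ·  [on edge]
    (0,2)@(1, 5): e=[0,100,20] → #  [on edge]
    (4,2)@(9, 5): e=[48,20,52] → #
    (5,2)@(11, 5): e=[60,0,60] → ·  [on edge]
    (0,3)@(1, 7): e=[12,120,-12] → ·
    (1,3)@(3, 7): e=[24,100,-4] → ·
    (2,3)@(5, 7): e=[36,80,4] → #
    (5,3)@(11, 7): e=[72,20,28] → #
    (6,3)@(13, 7): e=[84,0,36] → ·  [on edge]
    (7,4)@(15, 9): e=[108,0,12] → ·  [on edge]
  covered (14 px):
    · · # · · · · · ·
    · # # # · · · · ·
    # # # # # · · · ·
    · · # # # # · · ·
    · · · · · · # · ·

Z-buffer (winner per pixel, '.' = empty):
  . . 2 . . . . . .
  . 2 2 2 . . . . .
  2 2 2 2 2 1 1 . .
  . . 2 2 2 2 1 1 .
  . . . . 1 1 2 . .

Answer: 2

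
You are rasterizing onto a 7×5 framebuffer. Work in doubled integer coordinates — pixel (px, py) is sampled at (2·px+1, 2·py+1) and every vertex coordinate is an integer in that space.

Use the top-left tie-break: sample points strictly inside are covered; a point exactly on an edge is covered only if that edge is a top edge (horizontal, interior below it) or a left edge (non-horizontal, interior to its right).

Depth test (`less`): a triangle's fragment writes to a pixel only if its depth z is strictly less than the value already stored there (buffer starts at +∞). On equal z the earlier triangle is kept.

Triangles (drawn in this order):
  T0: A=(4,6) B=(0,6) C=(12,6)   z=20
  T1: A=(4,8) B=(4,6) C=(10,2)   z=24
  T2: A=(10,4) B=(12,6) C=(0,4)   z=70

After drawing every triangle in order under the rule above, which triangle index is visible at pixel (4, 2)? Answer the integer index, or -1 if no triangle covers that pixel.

T0:
  degenerate (2·area = 0) — covers nothing
T1:
  2·area = 12
  edge (4, 8)→(4, 6): d=(0,-2) top-left  bias=+0
  edge (4, 6)→(10, 2): d=(6,-4) top-left  bias=+0
  edge (10, 2)→(4, 8): d=(-6,6) right/bottom  bias=-1
    (5,0)@(11, 1): e=[14,-2,0] → ·  [on edge]
    (4,1)@(9, 3): e=[10,2,0] → ·  [on edge]
    (3,2)@(7, 5): e=[6,6,0] → ·  [on edge]
    (2,3)@(5, 7): e=[2,10,0] → ·  [on edge]
    (1,4)@(3, 9): e=[-2,14,0] → ·  [on edge]
  covered (0 px):
    · · · · · · ·
    · · · · · · ·
    · · · · · · ·
    · · · · · · ·
    · · · · · · ·
T2:
  2·area = 20
  edge (10, 4)→(12, 6): d=(2,2) right/bottom  bias=-1
  edge (12, 6)→(0, 4): d=(-12,-2) top-left  bias=+0
  edge (0, 4)→(10, 4): d=(10,0) top-left  bias=+0
    (3,0)@(7, 1): e=[0,50,-30] → ·  [on edge]
    (4,1)@(9, 3): e=[0,30,-10] → ·  [on edge]
    (3,2)@(7, 5): e=[8,2,10] → █
    (4,2)@(9, 5): e=[4,6,10] → █
    (5,2)@(11, 5): e=[0,10,10] → ·  [on edge]
    (3,3)@(7, 7): e=[12,-22,30] → ·
    (4,3)@(9, 7): e=[8,-18,30] → ·
    (6,3)@(13, 7): e=[0,-10,30] → ·  [on edge]
  covered (2 px):
    · · · · · · ·
    · · · · · · ·
    · · · █ █ · ·
    · · · · · · ·
    · · · · · · ·

Z-buffer (winner per pixel, '.' = empty):
  . . . . . . .
  . . . . . . .
  . . . 2 2 . .
  . . . . . . .
  . . . . . . .

Answer: 2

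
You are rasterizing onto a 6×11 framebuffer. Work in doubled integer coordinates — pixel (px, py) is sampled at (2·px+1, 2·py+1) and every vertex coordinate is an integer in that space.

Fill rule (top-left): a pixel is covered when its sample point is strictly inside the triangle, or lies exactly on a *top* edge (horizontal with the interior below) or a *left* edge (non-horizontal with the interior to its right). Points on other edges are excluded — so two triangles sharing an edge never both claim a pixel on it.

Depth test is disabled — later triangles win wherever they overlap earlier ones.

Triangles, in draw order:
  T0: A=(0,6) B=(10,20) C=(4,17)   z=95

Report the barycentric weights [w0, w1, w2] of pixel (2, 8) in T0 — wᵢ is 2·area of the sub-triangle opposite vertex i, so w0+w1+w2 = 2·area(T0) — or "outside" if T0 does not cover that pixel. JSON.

T0:
  2·area = 54
  edge (0, 6)→(10, 20): d=(10,14) right/bottom  bias=-1
  edge (10, 20)→(4, 17): d=(-6,-3) top-left  bias=+0
  edge (4, 17)→(0, 6): d=(-4,-11) top-left  bias=+0
    (1,5)@(3, 11): e=[8,33,13] → #
    (2,5)@(5, 11): e=[-20,39,35] → ·
    (1,6)@(3, 13): e=[28,21,5] → #
    (2,6)@(5, 13): e=[0,27,27] → ·  [on edge]
    (1,7)@(3, 15): e=[48,9,-3] → ·
    (2,7)@(5, 15): e=[20,15,19] → #
    (3,7)@(7, 15): e=[-8,21,41] → ·
    (2,8)@(5, 17): e=[40,3,11] → #
    (3,8)@(7, 17): e=[12,9,33] → #
    (4,8)@(9, 17): e=[-16,15,55] → ·
    (2,9)@(5, 19): e=[60,-9,3] → ·
    (3,9)@(7, 19): e=[32,-3,25] → ·
  covered (6 px):
    · · · · · ·
    · · · · · ·
    · · · · · ·
    · · · · · ·
    · · · · · ·
    · # · · · ·
    · # · · · ·
    · · # · · ·
    · · # # · ·
    · · · · # ·
    · · · · · ·

Result: [3,11,40]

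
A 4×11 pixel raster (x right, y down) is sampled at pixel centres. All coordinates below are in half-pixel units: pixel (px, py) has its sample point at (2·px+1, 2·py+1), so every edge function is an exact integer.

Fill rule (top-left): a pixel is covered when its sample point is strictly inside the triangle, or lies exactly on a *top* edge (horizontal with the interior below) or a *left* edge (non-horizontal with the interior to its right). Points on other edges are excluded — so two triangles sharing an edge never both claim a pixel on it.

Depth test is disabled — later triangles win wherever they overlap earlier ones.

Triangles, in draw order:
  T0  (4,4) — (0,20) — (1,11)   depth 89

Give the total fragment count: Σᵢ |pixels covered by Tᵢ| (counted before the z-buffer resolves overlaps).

T0:
  2·area = 20
  edge (4, 4)→(0, 20): d=(-4,16) right/bottom  bias=-1
  edge (0, 20)→(1, 11): d=(1,-9) top-left  bias=+0
  edge (1, 11)→(4, 4): d=(3,-7) top-left  bias=+0
    (1,3)@(3, 7): e=[4,14,2] → #
    (2,3)@(5, 7): e=[-28,32,16] → ·
    (1,4)@(3, 9): e=[-4,16,8] → ·
    (0,5)@(1, 11): e=[20,0,0] → #  [on edge]
    (1,5)@(3, 11): e=[-12,18,14] → ·
    (0,6)@(1, 13): e=[12,2,6] → #
    (1,6)@(3, 13): e=[-20,20,20] → ·
    (0,7)@(1, 15): e=[4,4,12] → #
    (1,7)@(3, 15): e=[-28,22,26] → ·
    (0,8)@(1, 17): e=[-4,6,18] → ·
  covered (4 px):
    · · · ·
    · · · ·
    · · · ·
    · # · ·
    · · · ·
    # · · ·
    # · · ·
    # · · ·
    · · · ·
    · · · ·
    · · · ·

Final: 4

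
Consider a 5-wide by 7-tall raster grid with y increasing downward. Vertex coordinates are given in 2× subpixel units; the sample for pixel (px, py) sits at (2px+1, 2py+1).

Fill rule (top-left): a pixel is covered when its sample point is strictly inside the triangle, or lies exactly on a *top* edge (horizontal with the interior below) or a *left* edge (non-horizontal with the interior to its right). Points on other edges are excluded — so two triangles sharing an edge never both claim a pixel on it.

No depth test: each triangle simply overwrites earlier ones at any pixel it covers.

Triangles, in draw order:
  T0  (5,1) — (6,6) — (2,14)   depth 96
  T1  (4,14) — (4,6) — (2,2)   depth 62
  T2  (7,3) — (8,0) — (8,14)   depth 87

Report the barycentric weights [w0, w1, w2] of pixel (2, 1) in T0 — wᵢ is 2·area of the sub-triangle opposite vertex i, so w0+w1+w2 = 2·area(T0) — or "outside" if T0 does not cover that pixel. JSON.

T0:
  2·area = 28
  edge (5, 1)→(6, 6): d=(1,5) right/bottom  bias=-1
  edge (6, 6)→(2, 14): d=(-4,8) right/bottom  bias=-1
  edge (2, 14)→(5, 1): d=(3,-13) top-left  bias=+0
    (2,0)@(5, 1): e=[0,28,0] → ·  [on edge]
    (2,1)@(5, 3): e=[2,20,6] → #
    (3,1)@(7, 3): e=[-8,4,32] → ·
    (2,2)@(5, 5): e=[4,12,12] → #
    (3,2)@(7, 5): e=[-6,-4,38] → ·
    (2,3)@(5, 7): e=[6,4,18] → #
    (3,3)@(7, 7): e=[-4,-12,44] → ·
    (2,4)@(5, 9): e=[8,-4,24] → ·
    (1,5)@(3, 11): e=[20,4,4] → #
    (2,5)@(5, 11): e=[10,-12,30] → ·
    (3,5)@(7, 11): e=[0,-28,56] → ·  [on edge]
    (1,6)@(3, 13): e=[22,-4,10] → ·
  covered (4 px):
    · · · · ·
    · · # · ·
    · · # · ·
    · · # · ·
    · · · · ·
    · # · · ·
    · · · · ·
T1:
  2·area = 16  (B↔C swapped to make it positive)
  edge (4, 14)→(2, 2): d=(-2,-12) top-left  bias=+0
  edge (2, 2)→(4, 6): d=(2,4) right/bottom  bias=-1
  edge (4, 6)→(4, 14): d=(0,8) right/bottom  bias=-1
    (1,2)@(3, 5): e=[6,2,8] → #
    (2,2)@(5, 5): e=[30,-6,-8] → ·
    (1,3)@(3, 7): e=[2,6,8] → #
    (2,3)@(5, 7): e=[26,-2,-8] → ·
    (1,4)@(3, 9): e=[-2,10,8] → ·
  covered (2 px):
    · · · · ·
    · · · · ·
    · # · · ·
    · # · · ·
    · · · · ·
    · · · · ·
    · · · · ·
T2:
  2·area = 14
  edge (7, 3)→(8, 0): d=(1,-3) top-left  bias=+0
  edge (8, 0)→(8, 14): d=(0,14) right/bottom  bias=-1
  edge (8, 14)→(7, 3): d=(-1,-11) top-left  bias=+0
    (3,1)@(7, 3): e=[0,14,0] → #  [on edge]
    (4,1)@(9, 3): e=[6,-14,22] → ·
    (3,2)@(7, 5): e=[2,14,-2] → ·
    (2,4)@(5, 9): e=[0,42,-28] → ·  [on edge]
  covered (1 px):
    · · · · ·
    · · · # ·
    · · · · ·
    · · · · ·
    · · · · ·
    · · · · ·
    · · · · ·

Result: [20,6,2]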